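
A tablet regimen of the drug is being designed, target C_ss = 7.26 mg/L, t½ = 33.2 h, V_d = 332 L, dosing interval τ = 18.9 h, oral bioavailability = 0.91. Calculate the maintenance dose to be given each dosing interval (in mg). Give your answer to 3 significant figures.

1050 mg

k = ln2 / t½ = 0.693147 / 33.2 = 0.02088 h⁻¹
CL = k × Vd = 0.02088 × 332 = 6.932 L/h
At steady state, F × (Dose/τ) = Css × CL.
Dose = Css × CL × τ / F = 7.26 × 6.932 × 18.9 / 0.91 = 1045 mg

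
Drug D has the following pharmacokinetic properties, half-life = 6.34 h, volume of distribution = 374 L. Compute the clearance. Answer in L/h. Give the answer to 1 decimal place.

k = ln2 / t½ = 0.693147 / 6.34 = 0.1093 h⁻¹
CL = k × Vd = 0.1093 × 374 = 40.88 L/h

40.9 L/h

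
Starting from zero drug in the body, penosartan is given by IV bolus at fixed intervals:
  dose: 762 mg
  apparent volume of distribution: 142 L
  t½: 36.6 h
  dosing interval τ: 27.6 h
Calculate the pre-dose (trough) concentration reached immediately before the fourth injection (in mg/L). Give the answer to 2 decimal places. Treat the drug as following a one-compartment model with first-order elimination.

C₀ per dose = Dose / Vd = 762 / 142 = 5.366 mg/L
k = ln2 / t½ = 0.693147 / 36.6 = 0.01894 h⁻¹
Fraction remaining after one interval: r = e^(−kτ) = e^(−0.01894 × 27.6) = 0.5929
Before dose 4, 3 doses have been given (aged 1τ, 2τ, 3τ).
C_trough = C₀ × (r + r² + … + r^3) = C₀ × r(1−r^3)/(1−r)
        = 5.366 × 0.5929 × (1 − 0.2084) / (1 − 0.5929) = 6.186 mg/L

6.19 mg/L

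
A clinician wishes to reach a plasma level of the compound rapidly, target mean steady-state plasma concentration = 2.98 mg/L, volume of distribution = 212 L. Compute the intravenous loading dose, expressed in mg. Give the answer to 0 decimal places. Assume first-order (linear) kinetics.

LD = Css × Vd = 2.98 × 212 = 631.8 mg

632 mg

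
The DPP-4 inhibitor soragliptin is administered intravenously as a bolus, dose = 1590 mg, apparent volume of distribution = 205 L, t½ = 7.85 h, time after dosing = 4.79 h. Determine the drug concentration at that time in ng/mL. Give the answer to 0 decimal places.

5081 ng/mL

C₀ = Dose / Vd = 1590 / 205 = 7.756 mg/L
k = ln2 / t½ = 0.693147 / 7.85 = 0.08830 h⁻¹
C = C₀ · e^(−k·t) = 7.756 × e^(−0.08830 × 4.79)
  = 7.756 × 0.6551 = 5.081 mg/L
Convert: 5.081 mg/L × 1000 = 5081 ng/mL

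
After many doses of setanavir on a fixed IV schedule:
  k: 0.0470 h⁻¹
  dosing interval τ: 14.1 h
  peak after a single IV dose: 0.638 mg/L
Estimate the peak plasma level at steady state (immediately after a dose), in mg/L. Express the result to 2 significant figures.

1.3 mg/L

e^(−kτ) = e^(−0.04700 × 14.1) = 0.5155
Accumulation ratio R = 1 / (1 − e^(−kτ)) = 1 / (1 − 0.5155) = 2.064
Steady-state peak = C₀ × R = 0.638 × 2.064 = 1.317 mg/L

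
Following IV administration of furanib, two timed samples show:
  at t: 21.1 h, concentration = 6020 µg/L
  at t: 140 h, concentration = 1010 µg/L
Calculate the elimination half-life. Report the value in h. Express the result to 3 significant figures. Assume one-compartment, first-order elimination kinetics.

k = ln(C₁/C₂) / (t₂ − t₁) = ln(6020/1010) / (140 − 21.1)
  = 1.785 / 118.9 = 0.01501 h⁻¹
t½ = ln2 / k = 0.693147 / 0.01501 = 46.18 h

46.2 h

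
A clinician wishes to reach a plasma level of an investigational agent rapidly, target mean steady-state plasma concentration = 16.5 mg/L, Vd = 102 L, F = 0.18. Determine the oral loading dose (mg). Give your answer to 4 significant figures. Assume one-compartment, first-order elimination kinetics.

9350 mg

LD = Css × Vd / F = 16.5 × 102 / 0.18 = 9350 mg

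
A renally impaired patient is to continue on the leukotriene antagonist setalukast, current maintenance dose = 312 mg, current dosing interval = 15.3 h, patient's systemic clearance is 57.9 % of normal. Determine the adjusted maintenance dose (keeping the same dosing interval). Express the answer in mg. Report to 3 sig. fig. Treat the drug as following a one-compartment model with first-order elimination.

181 mg

To keep the same average steady-state level, dosing rate must scale with clearance.
CL ratio = 57.9 / 100 = 0.5790
New dose (same interval) = 312 × 0.5790 = 180.6 mg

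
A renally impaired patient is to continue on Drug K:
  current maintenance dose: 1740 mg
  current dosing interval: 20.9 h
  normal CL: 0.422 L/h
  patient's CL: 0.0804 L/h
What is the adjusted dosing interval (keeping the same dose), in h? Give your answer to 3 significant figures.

110 h

To keep the same average steady-state level, dosing rate must scale with clearance.
CL ratio = 0.0804 / 0.422 = 0.1905
New interval (same dose) = 20.9 / 0.1905 = 109.7 h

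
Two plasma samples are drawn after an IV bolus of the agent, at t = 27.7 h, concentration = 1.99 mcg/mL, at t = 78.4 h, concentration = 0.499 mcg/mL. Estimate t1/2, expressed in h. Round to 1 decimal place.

25.4 h

k = ln(C₁/C₂) / (t₂ − t₁) = ln(1.99/0.499) / (78.4 − 27.7)
  = 1.383 / 50.70 = 0.02728 h⁻¹
t½ = ln2 / k = 0.693147 / 0.02728 = 25.41 h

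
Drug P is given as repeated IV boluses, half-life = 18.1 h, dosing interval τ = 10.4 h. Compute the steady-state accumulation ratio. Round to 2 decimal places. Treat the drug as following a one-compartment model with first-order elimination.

3.04

k = ln2 / t½ = 0.693147 / 18.1 = 0.03830 h⁻¹
e^(−kτ) = e^(−0.03830 × 10.4) = 0.6714
Accumulation ratio R = 1 / (1 − e^(−kτ)) = 1 / (1 − 0.6714) = 3.043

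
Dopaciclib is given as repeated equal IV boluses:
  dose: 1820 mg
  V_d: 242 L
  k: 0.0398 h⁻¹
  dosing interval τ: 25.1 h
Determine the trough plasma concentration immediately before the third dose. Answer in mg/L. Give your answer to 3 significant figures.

3.79 mg/L

C₀ per dose = Dose / Vd = 1820 / 242 = 7.521 mg/L
Fraction remaining after one interval: r = e^(−kτ) = e^(−0.03980 × 25.1) = 0.3683
Before dose 3, 2 doses have been given (aged 1τ, 2τ).
C_trough = C₀ × (r + r²) = 7.521 × (0.3683 + 0.1356) = 3.790 mg/L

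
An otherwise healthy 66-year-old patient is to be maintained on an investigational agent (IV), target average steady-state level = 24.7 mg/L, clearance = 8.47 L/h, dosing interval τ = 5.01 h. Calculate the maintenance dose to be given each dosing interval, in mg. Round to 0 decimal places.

At steady state, Dose/τ = Css × CL.
Dose = Css × CL × τ = 24.7 × 8.470 × 5.01 = 1048 mg

1048 mg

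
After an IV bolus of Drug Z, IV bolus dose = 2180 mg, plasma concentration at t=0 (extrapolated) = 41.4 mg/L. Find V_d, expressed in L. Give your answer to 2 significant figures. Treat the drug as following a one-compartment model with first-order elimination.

53 L

Vd = Dose / C₀ = 2180 / 41.4 = 52.66 L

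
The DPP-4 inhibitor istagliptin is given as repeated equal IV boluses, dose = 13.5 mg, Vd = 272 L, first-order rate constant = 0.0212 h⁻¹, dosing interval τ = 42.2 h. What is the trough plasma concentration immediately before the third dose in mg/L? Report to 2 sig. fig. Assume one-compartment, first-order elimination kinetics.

0.029 mg/L

C₀ per dose = Dose / Vd = 13.5 / 272 = 0.04963 mg/L
Fraction remaining after one interval: r = e^(−kτ) = e^(−0.02120 × 42.2) = 0.4088
Before dose 3, 2 doses have been given (aged 1τ, 2τ).
C_trough = C₀ × (r + r²) = 0.04963 × (0.4088 + 0.1671) = 0.02858 mg/L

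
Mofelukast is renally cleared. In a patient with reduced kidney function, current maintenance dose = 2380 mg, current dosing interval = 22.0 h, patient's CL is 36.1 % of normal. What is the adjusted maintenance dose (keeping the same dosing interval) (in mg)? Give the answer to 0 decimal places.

859 mg

To keep the same average steady-state level, dosing rate must scale with clearance.
CL ratio = 36.1 / 100 = 0.3610
New dose (same interval) = 2380 × 0.3610 = 859.2 mg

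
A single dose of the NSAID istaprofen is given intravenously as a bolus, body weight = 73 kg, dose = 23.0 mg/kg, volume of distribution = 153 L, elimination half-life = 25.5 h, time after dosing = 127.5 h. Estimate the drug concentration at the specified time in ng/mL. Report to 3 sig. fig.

Total dose = 23.0 × 73 = 1679 mg
C₀ = Dose / Vd = 1679 / 153 = 10.97 mg/L
k = ln2 / t½ = 0.693147 / 25.5 = 0.02718 h⁻¹
t / t½ = 127.5 / 25.5 = 5 half-lives
C = C₀ × (1/2)^5 = 10.97 × 0.03125 = 0.3428 mg/L
Convert: 0.3428 mg/L × 1000 = 342.8 ng/mL

343 ng/mL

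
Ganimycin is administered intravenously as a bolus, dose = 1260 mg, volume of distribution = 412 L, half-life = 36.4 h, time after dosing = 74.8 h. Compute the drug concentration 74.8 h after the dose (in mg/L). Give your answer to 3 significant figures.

C₀ = Dose / Vd = 1260 / 412 = 3.058 mg/L
k = ln2 / t½ = 0.693147 / 36.4 = 0.01904 h⁻¹
C = C₀ · e^(−k·t) = 3.058 × e^(−0.01904 × 74.8)
  = 3.058 × 0.2407 = 0.7361 mg/L

0.736 mg/L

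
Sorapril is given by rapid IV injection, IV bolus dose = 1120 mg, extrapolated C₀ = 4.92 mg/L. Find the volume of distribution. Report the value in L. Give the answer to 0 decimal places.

Vd = Dose / C₀ = 1120 / 4.92 = 227.6 L

228 L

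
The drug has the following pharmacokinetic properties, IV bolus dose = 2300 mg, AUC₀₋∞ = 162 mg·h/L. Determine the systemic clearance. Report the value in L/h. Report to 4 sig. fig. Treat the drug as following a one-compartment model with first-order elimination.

14.20 L/h

CL = Dose / AUC = 2300 / 162 = 14.20 L/h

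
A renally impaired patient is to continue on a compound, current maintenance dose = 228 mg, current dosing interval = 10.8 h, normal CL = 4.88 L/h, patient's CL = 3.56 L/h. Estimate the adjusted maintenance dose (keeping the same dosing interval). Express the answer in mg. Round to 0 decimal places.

166 mg

To keep the same average steady-state level, dosing rate must scale with clearance.
CL ratio = 3.56 / 4.88 = 0.7295
New dose (same interval) = 228 × 0.7295 = 166.3 mg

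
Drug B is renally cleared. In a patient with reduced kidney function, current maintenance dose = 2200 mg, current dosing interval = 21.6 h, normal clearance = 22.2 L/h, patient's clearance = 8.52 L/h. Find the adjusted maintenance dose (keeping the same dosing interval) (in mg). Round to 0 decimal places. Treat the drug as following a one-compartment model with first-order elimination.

844 mg

To keep the same average steady-state level, dosing rate must scale with clearance.
CL ratio = 8.52 / 22.2 = 0.3838
New dose (same interval) = 2200 × 0.3838 = 844.4 mg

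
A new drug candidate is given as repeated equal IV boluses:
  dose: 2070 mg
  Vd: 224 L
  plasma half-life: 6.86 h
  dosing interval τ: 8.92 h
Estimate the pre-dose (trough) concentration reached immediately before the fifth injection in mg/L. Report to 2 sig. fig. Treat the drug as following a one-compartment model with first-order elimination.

C₀ per dose = Dose / Vd = 2070 / 224 = 9.241 mg/L
k = ln2 / t½ = 0.693147 / 6.86 = 0.1010 h⁻¹
Fraction remaining after one interval: r = e^(−kτ) = e^(−0.1010 × 8.92) = 0.4062
Before dose 5, 4 doses have been given (aged 1τ, 2τ, 3τ, 4τ).
C_trough = C₀ × (r + r² + … + r^4) = C₀ × r(1−r^4)/(1−r)
        = 9.241 × 0.4062 × (1 − 0.02722) / (1 − 0.4062) = 6.149 mg/L

6.1 mg/L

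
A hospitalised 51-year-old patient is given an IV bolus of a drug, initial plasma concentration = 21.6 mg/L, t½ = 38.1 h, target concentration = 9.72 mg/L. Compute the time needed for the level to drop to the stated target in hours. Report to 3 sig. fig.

k = ln2 / t½ = 0.693147 / 38.1 = 0.01819 h⁻¹
t = ln(C₀ / C) / k = ln(21.60 / 9.72) / 0.01819
  = ln(2.222) / 0.01819 = 0.7984 / 0.01819 = 43.89 h

43.9 h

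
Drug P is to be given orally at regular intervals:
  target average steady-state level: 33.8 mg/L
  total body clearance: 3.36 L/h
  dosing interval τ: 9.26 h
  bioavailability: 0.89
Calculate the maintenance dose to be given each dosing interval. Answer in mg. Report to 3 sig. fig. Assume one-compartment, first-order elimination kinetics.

1180 mg

At steady state, F × (Dose/τ) = Css × CL.
Dose = Css × CL × τ / F = 33.8 × 3.360 × 9.26 / 0.89 = 1182 mg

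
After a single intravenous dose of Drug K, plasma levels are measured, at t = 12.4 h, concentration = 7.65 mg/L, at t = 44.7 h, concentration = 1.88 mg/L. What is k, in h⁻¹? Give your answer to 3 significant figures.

k = ln(C₁/C₂) / (t₂ − t₁) = ln(7.65/1.88) / (44.7 − 12.4)
  = 1.403 / 32.30 = 0.04344 h⁻¹

0.0434 h⁻¹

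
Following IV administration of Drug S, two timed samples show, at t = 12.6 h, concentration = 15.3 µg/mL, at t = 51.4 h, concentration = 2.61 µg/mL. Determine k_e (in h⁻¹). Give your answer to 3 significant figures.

0.0456 h⁻¹

k = ln(C₁/C₂) / (t₂ − t₁) = ln(15.3/2.61) / (51.4 − 12.6)
  = 1.769 / 38.80 = 0.04559 h⁻¹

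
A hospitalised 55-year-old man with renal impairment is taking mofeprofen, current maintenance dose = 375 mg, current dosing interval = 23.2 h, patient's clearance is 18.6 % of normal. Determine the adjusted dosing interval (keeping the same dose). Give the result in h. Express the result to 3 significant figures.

To keep the same average steady-state level, dosing rate must scale with clearance.
CL ratio = 18.6 / 100 = 0.1860
New interval (same dose) = 23.2 / 0.1860 = 124.7 h

125 h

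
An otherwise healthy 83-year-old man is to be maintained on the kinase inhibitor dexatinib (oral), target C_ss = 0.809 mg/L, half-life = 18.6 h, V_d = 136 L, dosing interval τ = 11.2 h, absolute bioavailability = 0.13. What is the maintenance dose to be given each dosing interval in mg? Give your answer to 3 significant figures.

353 mg

k = ln2 / t½ = 0.693147 / 18.6 = 0.03727 h⁻¹
CL = k × Vd = 0.03727 × 136 = 5.069 L/h
At steady state, F × (Dose/τ) = Css × CL.
Dose = Css × CL × τ / F = 0.809 × 5.069 × 11.2 / 0.13 = 353.3 mg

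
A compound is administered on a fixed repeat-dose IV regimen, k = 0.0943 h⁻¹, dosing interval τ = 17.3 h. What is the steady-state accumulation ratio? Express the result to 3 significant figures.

1.24

e^(−kτ) = e^(−0.09430 × 17.3) = 0.1957
Accumulation ratio R = 1 / (1 − e^(−kτ)) = 1 / (1 − 0.1957) = 1.243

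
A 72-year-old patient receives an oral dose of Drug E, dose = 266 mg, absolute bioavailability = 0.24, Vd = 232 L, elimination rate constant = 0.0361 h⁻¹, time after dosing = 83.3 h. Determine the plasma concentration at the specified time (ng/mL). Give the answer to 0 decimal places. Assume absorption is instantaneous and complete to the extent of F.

Amount reaching circulation = F × Dose = 0.24 × 266.0 = 63.84 mg
C₀ = F·Dose / Vd = 63.84 / 232 = 0.2752 mg/L
C = C₀ · e^(−k·t) = 0.2752 × e^(−0.03610 × 83.3)
  = 0.2752 × 0.04943 = 0.01360 mg/L
Convert: 0.01360 mg/L × 1000 = 13.60 ng/mL

14 ng/mL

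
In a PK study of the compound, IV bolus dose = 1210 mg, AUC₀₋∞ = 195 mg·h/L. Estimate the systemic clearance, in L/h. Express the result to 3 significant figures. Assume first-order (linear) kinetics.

6.21 L/h

CL = Dose / AUC = 1210 / 195 = 6.205 L/h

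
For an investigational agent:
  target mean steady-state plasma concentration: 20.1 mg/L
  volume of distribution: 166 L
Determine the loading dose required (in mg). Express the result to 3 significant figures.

LD = Css × Vd = 20.1 × 166 = 3337 mg

3340 mg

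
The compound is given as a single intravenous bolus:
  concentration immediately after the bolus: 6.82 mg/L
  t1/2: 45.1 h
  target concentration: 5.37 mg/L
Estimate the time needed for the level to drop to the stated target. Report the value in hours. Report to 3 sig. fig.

15.6 h

k = ln2 / t½ = 0.693147 / 45.1 = 0.01537 h⁻¹
t = ln(C₀ / C) / k = ln(6.820 / 5.37) / 0.01537
  = ln(1.270) / 0.01537 = 0.2390 / 0.01537 = 15.55 h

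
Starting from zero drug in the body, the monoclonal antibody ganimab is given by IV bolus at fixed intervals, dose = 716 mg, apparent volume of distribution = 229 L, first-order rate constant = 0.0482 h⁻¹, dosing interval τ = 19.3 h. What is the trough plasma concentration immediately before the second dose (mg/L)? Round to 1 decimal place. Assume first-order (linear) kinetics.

1.2 mg/L

C₀ per dose = Dose / Vd = 716 / 229 = 3.127 mg/L
Fraction remaining after one interval: r = e^(−kτ) = e^(−0.04820 × 19.3) = 0.3945
Before dose 2, 1 dose has been given (aged 1τ).
C_trough = C₀ × r = 3.127 × 0.3945 = 1.234 mg/L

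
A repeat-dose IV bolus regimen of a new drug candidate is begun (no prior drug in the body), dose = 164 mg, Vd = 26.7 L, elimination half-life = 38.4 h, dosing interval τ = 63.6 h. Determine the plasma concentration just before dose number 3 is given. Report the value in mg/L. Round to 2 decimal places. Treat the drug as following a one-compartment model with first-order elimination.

2.57 mg/L

C₀ per dose = Dose / Vd = 164 / 26.7 = 6.142 mg/L
k = ln2 / t½ = 0.693147 / 38.4 = 0.01805 h⁻¹
Fraction remaining after one interval: r = e^(−kτ) = e^(−0.01805 × 63.6) = 0.3173
Before dose 3, 2 doses have been given (aged 1τ, 2τ).
C_trough = C₀ × (r + r²) = 6.142 × (0.3173 + 0.1007) = 2.567 mg/L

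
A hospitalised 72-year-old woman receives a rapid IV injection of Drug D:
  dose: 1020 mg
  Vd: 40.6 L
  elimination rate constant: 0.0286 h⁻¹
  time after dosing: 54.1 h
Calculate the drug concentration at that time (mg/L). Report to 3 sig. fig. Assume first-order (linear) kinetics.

5.35 mg/L

C₀ = Dose / Vd = 1020 / 40.6 = 25.12 mg/L
C = C₀ · e^(−k·t) = 25.12 × e^(−0.02860 × 54.1)
  = 25.12 × 0.2128 = 5.346 mg/L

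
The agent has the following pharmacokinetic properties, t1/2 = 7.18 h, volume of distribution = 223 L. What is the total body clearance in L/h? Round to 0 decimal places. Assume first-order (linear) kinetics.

k = ln2 / t½ = 0.693147 / 7.18 = 0.09654 h⁻¹
CL = k × Vd = 0.09654 × 223 = 21.53 L/h

22 L/h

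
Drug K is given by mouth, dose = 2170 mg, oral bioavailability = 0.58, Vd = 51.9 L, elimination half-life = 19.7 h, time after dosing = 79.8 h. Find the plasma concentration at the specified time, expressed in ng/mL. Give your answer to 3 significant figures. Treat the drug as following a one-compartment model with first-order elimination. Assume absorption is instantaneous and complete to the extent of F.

Amount reaching circulation = F × Dose = 0.58 × 2170 = 1259 mg
C₀ = F·Dose / Vd = 1259 / 51.9 = 24.26 mg/L
k = ln2 / t½ = 0.693147 / 19.7 = 0.03519 h⁻¹
C = C₀ · e^(−k·t) = 24.26 × e^(−0.03519 × 79.8)
  = 24.26 × 0.06032 = 1.463 mg/L
Convert: 1.463 mg/L × 1000 = 1463 ng/mL

1460 ng/mL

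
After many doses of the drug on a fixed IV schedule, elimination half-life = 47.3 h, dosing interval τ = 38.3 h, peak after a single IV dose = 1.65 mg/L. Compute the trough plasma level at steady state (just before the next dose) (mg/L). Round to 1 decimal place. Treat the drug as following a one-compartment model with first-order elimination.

k = ln2 / t½ = 0.693147 / 47.3 = 0.01465 h⁻¹
e^(−kτ) = e^(−0.01465 × 38.3) = 0.5706
Accumulation ratio R = 1 / (1 − e^(−kτ)) = 1 / (1 − 0.5706) = 2.329
Steady-state trough = C₀ × R × e^(−kτ) = 1.65 × 2.329 × 0.5706 = 2.193 mg/L

2.2 mg/L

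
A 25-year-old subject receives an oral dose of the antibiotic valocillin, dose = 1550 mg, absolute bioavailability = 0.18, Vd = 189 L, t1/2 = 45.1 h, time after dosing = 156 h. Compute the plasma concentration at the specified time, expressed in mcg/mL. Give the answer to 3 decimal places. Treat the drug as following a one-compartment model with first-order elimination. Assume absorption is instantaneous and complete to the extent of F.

0.134 mcg/mL

Amount reaching circulation = F × Dose = 0.18 × 1550 = 279.0 mg
C₀ = F·Dose / Vd = 279.0 / 189 = 1.476 mg/L
k = ln2 / t½ = 0.693147 / 45.1 = 0.01537 h⁻¹
C = C₀ · e^(−k·t) = 1.476 × e^(−0.01537 × 156)
  = 1.476 × 0.09093 = 0.1342 mg/L
(0.1342 mg/L = 0.1342 mcg/mL)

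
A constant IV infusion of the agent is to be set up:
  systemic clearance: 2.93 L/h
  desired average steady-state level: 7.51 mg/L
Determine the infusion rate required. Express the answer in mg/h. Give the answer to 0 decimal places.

At steady state, infusion rate R₀ = Css × CL = 7.51 × 2.930 = 22.00 mg/h

22 mg/h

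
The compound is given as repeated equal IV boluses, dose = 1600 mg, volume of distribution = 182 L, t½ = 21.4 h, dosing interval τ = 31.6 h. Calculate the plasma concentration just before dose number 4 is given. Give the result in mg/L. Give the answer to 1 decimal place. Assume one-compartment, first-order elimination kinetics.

C₀ per dose = Dose / Vd = 1600 / 182 = 8.791 mg/L
k = ln2 / t½ = 0.693147 / 21.4 = 0.03239 h⁻¹
Fraction remaining after one interval: r = e^(−kτ) = e^(−0.03239 × 31.6) = 0.3593
Before dose 4, 3 doses have been given (aged 1τ, 2τ, 3τ).
C_trough = C₀ × (r + r² + … + r^3) = C₀ × r(1−r^3)/(1−r)
        = 8.791 × 0.3593 × (1 − 0.04638) / (1 − 0.3593) = 4.701 mg/L

4.7 mg/L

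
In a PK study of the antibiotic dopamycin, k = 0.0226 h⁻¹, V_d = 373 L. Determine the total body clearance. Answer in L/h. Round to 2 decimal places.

8.43 L/h

CL = k × Vd = 0.0226 × 373 = 8.430 L/h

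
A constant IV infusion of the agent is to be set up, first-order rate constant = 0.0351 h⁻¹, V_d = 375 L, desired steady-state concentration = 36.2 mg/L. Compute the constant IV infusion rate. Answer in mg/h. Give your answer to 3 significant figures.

476 mg/h

CL = k × Vd = 0.03510 × 375 = 13.16 L/h
At steady state, infusion rate R₀ = Css × CL = 36.2 × 13.16 = 476.4 mg/h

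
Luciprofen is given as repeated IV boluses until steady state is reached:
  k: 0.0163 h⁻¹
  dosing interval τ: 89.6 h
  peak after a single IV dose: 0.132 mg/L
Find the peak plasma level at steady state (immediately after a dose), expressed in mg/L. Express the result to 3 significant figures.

0.172 mg/L

e^(−kτ) = e^(−0.01630 × 89.6) = 0.2321
Accumulation ratio R = 1 / (1 − e^(−kτ)) = 1 / (1 − 0.2321) = 1.302
Steady-state peak = C₀ × R = 0.132 × 1.302 = 0.1719 mg/L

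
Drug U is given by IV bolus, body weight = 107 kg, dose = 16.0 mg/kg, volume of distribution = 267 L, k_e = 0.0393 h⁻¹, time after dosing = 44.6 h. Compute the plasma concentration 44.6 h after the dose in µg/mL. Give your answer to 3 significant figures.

Total dose = 16.0 × 107 = 1712 mg
C₀ = Dose / Vd = 1712 / 267 = 6.412 mg/L
C = C₀ · e^(−k·t) = 6.412 × e^(−0.03930 × 44.6)
  = 6.412 × 0.1733 = 1.111 mg/L
(1.111 mg/L = 1.111 µg/mL)

1.11 µg/mL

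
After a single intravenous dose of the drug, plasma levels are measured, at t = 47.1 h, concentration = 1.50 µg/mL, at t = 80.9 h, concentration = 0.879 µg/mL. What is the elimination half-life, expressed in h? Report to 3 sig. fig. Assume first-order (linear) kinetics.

k = ln(C₁/C₂) / (t₂ − t₁) = ln(1.50/0.879) / (80.9 − 47.1)
  = 0.5344 / 33.80 = 0.01581 h⁻¹
t½ = ln2 / k = 0.693147 / 0.01581 = 43.84 h

43.8 h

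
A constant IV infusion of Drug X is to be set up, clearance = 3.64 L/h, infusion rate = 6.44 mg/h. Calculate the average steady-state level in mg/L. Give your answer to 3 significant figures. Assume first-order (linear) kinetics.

At steady state Css = R₀ / CL = 6.44 / 3.640 = 1.769 mg/L

1.77 mg/L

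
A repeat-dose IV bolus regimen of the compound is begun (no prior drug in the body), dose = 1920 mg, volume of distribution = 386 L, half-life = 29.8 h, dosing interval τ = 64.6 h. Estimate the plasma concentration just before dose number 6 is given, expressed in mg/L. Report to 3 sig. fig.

C₀ per dose = Dose / Vd = 1920 / 386 = 4.974 mg/L
k = ln2 / t½ = 0.693147 / 29.8 = 0.02326 h⁻¹
Fraction remaining after one interval: r = e^(−kτ) = e^(−0.02326 × 64.6) = 0.2226
Before dose 6, 5 doses have been given (aged 1τ, 2τ, 3τ, 4τ, 5τ).
C_trough = C₀ × (r + r² + … + r^5) = C₀ × r(1−r^5)/(1−r)
        = 4.974 × 0.2226 × (1 − 0.0005465) / (1 − 0.2226) = 1.423 mg/L

1.42 mg/L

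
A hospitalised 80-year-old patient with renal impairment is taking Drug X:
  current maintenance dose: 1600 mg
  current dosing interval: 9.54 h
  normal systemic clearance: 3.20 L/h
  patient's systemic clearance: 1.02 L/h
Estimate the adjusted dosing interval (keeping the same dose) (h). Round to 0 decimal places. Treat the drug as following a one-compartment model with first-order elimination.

30 h

To keep the same average steady-state level, dosing rate must scale with clearance.
CL ratio = 1.02 / 3.20 = 0.3188
New interval (same dose) = 9.54 / 0.3188 = 29.92 h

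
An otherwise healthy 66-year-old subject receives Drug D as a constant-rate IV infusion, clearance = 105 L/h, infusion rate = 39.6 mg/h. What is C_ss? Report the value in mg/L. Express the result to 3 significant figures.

0.377 mg/L

At steady state Css = R₀ / CL = 39.6 / 105.0 = 0.3771 mg/L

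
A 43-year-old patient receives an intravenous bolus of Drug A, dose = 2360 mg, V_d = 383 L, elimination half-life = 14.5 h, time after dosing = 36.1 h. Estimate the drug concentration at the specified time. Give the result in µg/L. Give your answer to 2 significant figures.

1100 µg/L

C₀ = Dose / Vd = 2360 / 383 = 6.162 mg/L
k = ln2 / t½ = 0.693147 / 14.5 = 0.04780 h⁻¹
C = C₀ · e^(−k·t) = 6.162 × e^(−0.04780 × 36.1)
  = 6.162 × 0.1781 = 1.097 mg/L
Convert: 1.097 mg/L × 1000 = 1097 µg/L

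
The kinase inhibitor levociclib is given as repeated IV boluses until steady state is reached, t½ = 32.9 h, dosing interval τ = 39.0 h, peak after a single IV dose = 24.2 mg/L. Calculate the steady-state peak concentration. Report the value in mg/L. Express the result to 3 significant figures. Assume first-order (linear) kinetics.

k = ln2 / t½ = 0.693147 / 32.9 = 0.02107 h⁻¹
e^(−kτ) = e^(−0.02107 × 39.0) = 0.4397
Accumulation ratio R = 1 / (1 − e^(−kτ)) = 1 / (1 − 0.4397) = 1.785
Steady-state peak = C₀ × R = 24.2 × 1.785 = 43.20 mg/L

43.2 mg/L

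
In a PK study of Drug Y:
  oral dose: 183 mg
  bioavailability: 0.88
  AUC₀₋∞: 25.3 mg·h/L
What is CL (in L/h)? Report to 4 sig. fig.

CL = F·Dose / AUC = 0.88 × 183 / 25.3 = 6.365 L/h

6.365 L/h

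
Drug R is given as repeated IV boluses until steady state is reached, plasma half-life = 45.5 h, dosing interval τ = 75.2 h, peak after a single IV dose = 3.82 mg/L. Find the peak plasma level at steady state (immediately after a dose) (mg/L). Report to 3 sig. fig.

k = ln2 / t½ = 0.693147 / 45.5 = 0.01523 h⁻¹
e^(−kτ) = e^(−0.01523 × 75.2) = 0.3181
Accumulation ratio R = 1 / (1 − e^(−kτ)) = 1 / (1 − 0.3181) = 1.466
Steady-state peak = C₀ × R = 3.82 × 1.466 = 5.600 mg/L

5.60 mg/L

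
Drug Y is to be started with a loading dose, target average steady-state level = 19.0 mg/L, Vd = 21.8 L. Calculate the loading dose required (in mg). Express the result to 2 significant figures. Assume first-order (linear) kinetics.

410 mg

LD = Css × Vd = 19.0 × 21.8 = 414.2 mg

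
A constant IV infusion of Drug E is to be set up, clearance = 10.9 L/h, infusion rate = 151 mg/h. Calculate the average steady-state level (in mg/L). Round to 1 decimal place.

At steady state Css = R₀ / CL = 151 / 10.90 = 13.85 mg/L

13.9 mg/L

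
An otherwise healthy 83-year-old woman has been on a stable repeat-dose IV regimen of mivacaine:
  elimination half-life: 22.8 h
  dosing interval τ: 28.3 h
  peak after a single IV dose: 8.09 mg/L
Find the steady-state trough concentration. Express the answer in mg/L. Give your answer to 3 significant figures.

5.93 mg/L

k = ln2 / t½ = 0.693147 / 22.8 = 0.03040 h⁻¹
e^(−kτ) = e^(−0.03040 × 28.3) = 0.4230
Accumulation ratio R = 1 / (1 − e^(−kτ)) = 1 / (1 − 0.4230) = 1.733
Steady-state trough = C₀ × R × e^(−kτ) = 8.09 × 1.733 × 0.4230 = 5.930 mg/L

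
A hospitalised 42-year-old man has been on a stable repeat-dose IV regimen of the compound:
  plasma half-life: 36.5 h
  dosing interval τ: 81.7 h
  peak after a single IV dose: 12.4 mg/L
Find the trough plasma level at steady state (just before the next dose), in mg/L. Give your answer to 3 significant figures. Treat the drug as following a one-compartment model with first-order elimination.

3.33 mg/L

k = ln2 / t½ = 0.693147 / 36.5 = 0.01899 h⁻¹
e^(−kτ) = e^(−0.01899 × 81.7) = 0.2119
Accumulation ratio R = 1 / (1 − e^(−kτ)) = 1 / (1 − 0.2119) = 1.269
Steady-state trough = C₀ × R × e^(−kτ) = 12.4 × 1.269 × 0.2119 = 3.334 mg/L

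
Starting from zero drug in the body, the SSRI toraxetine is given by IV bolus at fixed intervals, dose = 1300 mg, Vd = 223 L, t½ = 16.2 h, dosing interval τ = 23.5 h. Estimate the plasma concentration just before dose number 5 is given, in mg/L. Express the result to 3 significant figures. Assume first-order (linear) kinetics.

C₀ per dose = Dose / Vd = 1300 / 223 = 5.830 mg/L
k = ln2 / t½ = 0.693147 / 16.2 = 0.04279 h⁻¹
Fraction remaining after one interval: r = e^(−kτ) = e^(−0.04279 × 23.5) = 0.3658
Before dose 5, 4 doses have been given (aged 1τ, 2τ, 3τ, 4τ).
C_trough = C₀ × (r + r² + … + r^4) = C₀ × r(1−r^4)/(1−r)
        = 5.830 × 0.3658 × (1 − 0.01791) / (1 − 0.3658) = 3.302 mg/L

3.30 mg/L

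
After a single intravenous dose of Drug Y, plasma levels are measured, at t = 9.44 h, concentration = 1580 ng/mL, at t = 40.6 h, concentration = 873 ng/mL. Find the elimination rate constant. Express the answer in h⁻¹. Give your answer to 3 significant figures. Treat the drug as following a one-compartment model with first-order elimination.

0.0190 h⁻¹

k = ln(C₁/C₂) / (t₂ − t₁) = ln(1580/873) / (40.6 − 9.44)
  = 0.5932 / 31.16 = 0.01904 h⁻¹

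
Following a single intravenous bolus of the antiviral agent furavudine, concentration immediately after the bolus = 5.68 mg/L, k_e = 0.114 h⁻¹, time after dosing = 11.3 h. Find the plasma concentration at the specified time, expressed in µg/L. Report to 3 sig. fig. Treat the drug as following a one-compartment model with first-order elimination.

C = C₀ · e^(−k·t) = 5.680 × e^(−0.1140 × 11.3)
  = 5.680 × 0.2758 = 1.567 mg/L
Convert: 1.567 mg/L × 1000 = 1567 µg/L

1570 µg/L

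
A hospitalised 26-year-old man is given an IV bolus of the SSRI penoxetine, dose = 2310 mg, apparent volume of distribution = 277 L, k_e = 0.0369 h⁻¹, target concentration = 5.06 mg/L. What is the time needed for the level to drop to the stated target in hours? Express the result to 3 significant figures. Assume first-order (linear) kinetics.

13.5 h

C₀ = Dose / Vd = 2310 / 277 = 8.339 mg/L
t = ln(C₀ / C) / k = ln(8.339 / 5.06) / 0.03690
  = ln(1.648) / 0.03690 = 0.4996 / 0.03690 = 13.54 h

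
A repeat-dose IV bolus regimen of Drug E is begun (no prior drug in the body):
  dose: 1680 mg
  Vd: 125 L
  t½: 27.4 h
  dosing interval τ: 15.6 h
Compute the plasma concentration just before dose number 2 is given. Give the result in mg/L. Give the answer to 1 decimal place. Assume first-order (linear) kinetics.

9.1 mg/L

C₀ per dose = Dose / Vd = 1680 / 125 = 13.44 mg/L
k = ln2 / t½ = 0.693147 / 27.4 = 0.02530 h⁻¹
Fraction remaining after one interval: r = e^(−kτ) = e^(−0.02530 × 15.6) = 0.6739
Before dose 2, 1 dose has been given (aged 1τ).
C_trough = C₀ × r = 13.44 × 0.6739 = 9.057 mg/L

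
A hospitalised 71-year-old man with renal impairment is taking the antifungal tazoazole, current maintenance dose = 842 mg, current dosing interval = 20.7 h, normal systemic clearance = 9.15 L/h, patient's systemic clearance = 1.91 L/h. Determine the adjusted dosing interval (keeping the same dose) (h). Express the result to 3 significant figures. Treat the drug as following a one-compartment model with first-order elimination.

To keep the same average steady-state level, dosing rate must scale with clearance.
CL ratio = 1.91 / 9.15 = 0.2087
New interval (same dose) = 20.7 / 0.2087 = 99.19 h

99.2 h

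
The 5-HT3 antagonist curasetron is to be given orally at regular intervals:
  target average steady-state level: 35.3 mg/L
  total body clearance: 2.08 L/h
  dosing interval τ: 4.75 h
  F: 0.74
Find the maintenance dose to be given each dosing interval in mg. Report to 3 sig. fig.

471 mg

At steady state, F × (Dose/τ) = Css × CL.
Dose = Css × CL × τ / F = 35.3 × 2.080 × 4.75 / 0.74 = 471.3 mg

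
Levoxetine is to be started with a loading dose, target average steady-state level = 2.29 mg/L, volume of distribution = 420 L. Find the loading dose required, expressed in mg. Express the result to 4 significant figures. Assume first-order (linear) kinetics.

961.8 mg

LD = Css × Vd = 2.29 × 420 = 961.8 mg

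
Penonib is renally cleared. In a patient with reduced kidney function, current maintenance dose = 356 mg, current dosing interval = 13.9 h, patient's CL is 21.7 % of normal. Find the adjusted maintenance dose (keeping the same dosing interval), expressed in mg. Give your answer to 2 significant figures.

77 mg

To keep the same average steady-state level, dosing rate must scale with clearance.
CL ratio = 21.7 / 100 = 0.2170
New dose (same interval) = 356 × 0.2170 = 77.25 mg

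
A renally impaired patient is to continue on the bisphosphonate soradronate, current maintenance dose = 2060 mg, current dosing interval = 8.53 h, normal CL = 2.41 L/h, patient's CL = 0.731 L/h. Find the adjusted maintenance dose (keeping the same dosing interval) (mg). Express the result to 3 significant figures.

To keep the same average steady-state level, dosing rate must scale with clearance.
CL ratio = 0.731 / 2.41 = 0.3033
New dose (same interval) = 2060 × 0.3033 = 624.8 mg

625 mg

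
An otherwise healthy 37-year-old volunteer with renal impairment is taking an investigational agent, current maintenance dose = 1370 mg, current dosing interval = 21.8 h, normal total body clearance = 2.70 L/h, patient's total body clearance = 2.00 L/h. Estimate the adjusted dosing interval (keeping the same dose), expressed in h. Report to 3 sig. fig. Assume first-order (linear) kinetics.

To keep the same average steady-state level, dosing rate must scale with clearance.
CL ratio = 2.00 / 2.70 = 0.7407
New interval (same dose) = 21.8 / 0.7407 = 29.43 h

29.4 h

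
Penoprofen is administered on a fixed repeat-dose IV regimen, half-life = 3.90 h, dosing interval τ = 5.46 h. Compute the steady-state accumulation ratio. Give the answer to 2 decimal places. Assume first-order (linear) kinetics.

k = ln2 / t½ = 0.693147 / 3.90 = 0.1777 h⁻¹
e^(−kτ) = e^(−0.1777 × 5.46) = 0.3790
Accumulation ratio R = 1 / (1 − e^(−kτ)) = 1 / (1 − 0.3790) = 1.610

1.61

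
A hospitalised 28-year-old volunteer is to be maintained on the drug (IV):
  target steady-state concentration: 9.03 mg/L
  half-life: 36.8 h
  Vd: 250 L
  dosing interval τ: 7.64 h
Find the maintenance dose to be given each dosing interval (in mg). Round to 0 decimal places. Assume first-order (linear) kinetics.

k = ln2 / t½ = 0.693147 / 36.8 = 0.01884 h⁻¹
CL = k × Vd = 0.01884 × 250 = 4.710 L/h
At steady state, Dose/τ = Css × CL.
Dose = Css × CL × τ = 9.03 × 4.710 × 7.64 = 324.9 mg

325 mg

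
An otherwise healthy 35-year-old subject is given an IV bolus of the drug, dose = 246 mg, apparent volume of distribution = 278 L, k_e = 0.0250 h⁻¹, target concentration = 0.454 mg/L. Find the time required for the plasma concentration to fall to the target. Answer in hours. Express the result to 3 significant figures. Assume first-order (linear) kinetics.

C₀ = Dose / Vd = 246.0 / 278 = 0.8849 mg/L
t = ln(C₀ / C) / k = ln(0.8849 / 0.454) / 0.02500
  = ln(1.949) / 0.02500 = 0.6673 / 0.02500 = 26.69 h

26.7 h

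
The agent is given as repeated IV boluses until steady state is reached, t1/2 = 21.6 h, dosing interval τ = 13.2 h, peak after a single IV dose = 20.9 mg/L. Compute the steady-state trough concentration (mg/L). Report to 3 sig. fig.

39.6 mg/L

k = ln2 / t½ = 0.693147 / 21.6 = 0.03209 h⁻¹
e^(−kτ) = e^(−0.03209 × 13.2) = 0.6547
Accumulation ratio R = 1 / (1 − e^(−kτ)) = 1 / (1 − 0.6547) = 2.896
Steady-state trough = C₀ × R × e^(−kτ) = 20.9 × 2.896 × 0.6547 = 39.63 mg/L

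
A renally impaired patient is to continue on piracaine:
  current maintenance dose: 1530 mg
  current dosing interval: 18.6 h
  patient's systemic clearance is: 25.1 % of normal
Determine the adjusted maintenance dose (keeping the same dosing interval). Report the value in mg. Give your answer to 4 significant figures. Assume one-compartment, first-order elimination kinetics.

To keep the same average steady-state level, dosing rate must scale with clearance.
CL ratio = 25.1 / 100 = 0.2510
New dose (same interval) = 1530 × 0.2510 = 384.0 mg

384.0 mg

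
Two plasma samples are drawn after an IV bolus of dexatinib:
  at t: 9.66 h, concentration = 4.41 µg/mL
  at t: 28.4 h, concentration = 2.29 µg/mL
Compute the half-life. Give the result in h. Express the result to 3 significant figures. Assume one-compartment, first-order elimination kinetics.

19.8 h

k = ln(C₁/C₂) / (t₂ − t₁) = ln(4.41/2.29) / (28.4 − 9.66)
  = 0.6553 / 18.74 = 0.03497 h⁻¹
t½ = ln2 / k = 0.693147 / 0.03497 = 19.82 h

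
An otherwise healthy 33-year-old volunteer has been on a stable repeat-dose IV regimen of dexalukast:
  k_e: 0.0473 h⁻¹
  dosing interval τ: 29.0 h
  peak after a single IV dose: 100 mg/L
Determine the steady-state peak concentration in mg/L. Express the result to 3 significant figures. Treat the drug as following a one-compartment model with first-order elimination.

134 mg/L

e^(−kτ) = e^(−0.04730 × 29.0) = 0.2537
Accumulation ratio R = 1 / (1 − e^(−kτ)) = 1 / (1 − 0.2537) = 1.340
Steady-state peak = C₀ × R = 100 × 1.340 = 134.0 mg/L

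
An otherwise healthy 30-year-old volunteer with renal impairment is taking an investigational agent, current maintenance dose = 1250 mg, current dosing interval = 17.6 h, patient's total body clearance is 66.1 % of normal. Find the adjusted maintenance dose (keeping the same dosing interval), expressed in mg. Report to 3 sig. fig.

To keep the same average steady-state level, dosing rate must scale with clearance.
CL ratio = 66.1 / 100 = 0.6610
New dose (same interval) = 1250 × 0.6610 = 826.3 mg

826 mg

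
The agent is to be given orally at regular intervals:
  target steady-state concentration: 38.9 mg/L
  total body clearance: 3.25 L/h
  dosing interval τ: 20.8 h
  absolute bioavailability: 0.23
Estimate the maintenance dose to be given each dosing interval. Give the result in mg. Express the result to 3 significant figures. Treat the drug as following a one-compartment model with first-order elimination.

11400 mg

At steady state, F × (Dose/τ) = Css × CL.
Dose = Css × CL × τ / F = 38.9 × 3.250 × 20.8 / 0.23 = 11430 mg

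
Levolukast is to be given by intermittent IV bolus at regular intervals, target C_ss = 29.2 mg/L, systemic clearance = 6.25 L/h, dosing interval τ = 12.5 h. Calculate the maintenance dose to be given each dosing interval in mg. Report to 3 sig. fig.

2280 mg

At steady state, Dose/τ = Css × CL.
Dose = Css × CL × τ = 29.2 × 6.250 × 12.5 = 2281 mg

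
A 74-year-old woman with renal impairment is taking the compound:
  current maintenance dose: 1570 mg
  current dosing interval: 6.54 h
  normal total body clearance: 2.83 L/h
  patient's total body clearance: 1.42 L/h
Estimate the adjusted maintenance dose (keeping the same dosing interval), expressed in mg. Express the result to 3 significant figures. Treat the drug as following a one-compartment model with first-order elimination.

To keep the same average steady-state level, dosing rate must scale with clearance.
CL ratio = 1.42 / 2.83 = 0.5018
New dose (same interval) = 1570 × 0.5018 = 787.8 mg

788 mg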